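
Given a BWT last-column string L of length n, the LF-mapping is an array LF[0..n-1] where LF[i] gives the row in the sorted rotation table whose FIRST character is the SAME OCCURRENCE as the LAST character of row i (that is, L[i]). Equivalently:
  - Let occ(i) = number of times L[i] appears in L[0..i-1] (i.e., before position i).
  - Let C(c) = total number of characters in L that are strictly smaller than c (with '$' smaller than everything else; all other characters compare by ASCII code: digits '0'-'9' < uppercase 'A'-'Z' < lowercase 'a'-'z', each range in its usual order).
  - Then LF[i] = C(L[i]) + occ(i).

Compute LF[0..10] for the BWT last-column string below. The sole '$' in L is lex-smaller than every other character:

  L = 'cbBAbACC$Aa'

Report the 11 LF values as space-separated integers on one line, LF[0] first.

Char counts: '$':1, 'A':3, 'B':1, 'C':2, 'a':1, 'b':2, 'c':1
C (first-col start): C('$')=0, C('A')=1, C('B')=4, C('C')=5, C('a')=7, C('b')=8, C('c')=10
L[0]='c': occ=0, LF[0]=C('c')+0=10+0=10
L[1]='b': occ=0, LF[1]=C('b')+0=8+0=8
L[2]='B': occ=0, LF[2]=C('B')+0=4+0=4
L[3]='A': occ=0, LF[3]=C('A')+0=1+0=1
L[4]='b': occ=1, LF[4]=C('b')+1=8+1=9
L[5]='A': occ=1, LF[5]=C('A')+1=1+1=2
L[6]='C': occ=0, LF[6]=C('C')+0=5+0=5
L[7]='C': occ=1, LF[7]=C('C')+1=5+1=6
L[8]='$': occ=0, LF[8]=C('$')+0=0+0=0
L[9]='A': occ=2, LF[9]=C('A')+2=1+2=3
L[10]='a': occ=0, LF[10]=C('a')+0=7+0=7

Answer: 10 8 4 1 9 2 5 6 0 3 7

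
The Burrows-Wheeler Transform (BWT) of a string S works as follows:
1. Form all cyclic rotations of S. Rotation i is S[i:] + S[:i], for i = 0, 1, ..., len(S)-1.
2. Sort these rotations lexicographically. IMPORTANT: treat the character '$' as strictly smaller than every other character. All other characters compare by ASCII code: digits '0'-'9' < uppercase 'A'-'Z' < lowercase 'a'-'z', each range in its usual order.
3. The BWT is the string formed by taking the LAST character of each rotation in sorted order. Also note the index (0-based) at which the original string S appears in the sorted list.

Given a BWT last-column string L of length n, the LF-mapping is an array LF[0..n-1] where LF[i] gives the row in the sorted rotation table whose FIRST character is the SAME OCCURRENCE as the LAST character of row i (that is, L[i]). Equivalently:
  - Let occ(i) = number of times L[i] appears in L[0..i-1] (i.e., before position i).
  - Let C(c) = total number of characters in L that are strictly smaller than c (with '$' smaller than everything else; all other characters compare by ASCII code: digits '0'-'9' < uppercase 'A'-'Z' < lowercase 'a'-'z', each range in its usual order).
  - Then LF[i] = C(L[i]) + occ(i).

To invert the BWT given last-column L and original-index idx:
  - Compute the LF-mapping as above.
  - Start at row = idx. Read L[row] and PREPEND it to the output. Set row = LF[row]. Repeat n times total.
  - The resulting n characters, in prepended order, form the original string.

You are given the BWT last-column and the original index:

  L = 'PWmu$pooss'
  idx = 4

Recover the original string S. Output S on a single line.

Answer: opossumWP$

Derivation:
LF mapping: 1 2 3 9 0 6 4 5 7 8
Walk LF starting at row 4, prepending L[row]:
  step 1: row=4, L[4]='$', prepend. Next row=LF[4]=0
  step 2: row=0, L[0]='P', prepend. Next row=LF[0]=1
  step 3: row=1, L[1]='W', prepend. Next row=LF[1]=2
  step 4: row=2, L[2]='m', prepend. Next row=LF[2]=3
  step 5: row=3, L[3]='u', prepend. Next row=LF[3]=9
  step 6: row=9, L[9]='s', prepend. Next row=LF[9]=8
  step 7: row=8, L[8]='s', prepend. Next row=LF[8]=7
  step 8: row=7, L[7]='o', prepend. Next row=LF[7]=5
  step 9: row=5, L[5]='p', prepend. Next row=LF[5]=6
  step 10: row=6, L[6]='o', prepend. Next row=LF[6]=4
Reversed output: opossumWP$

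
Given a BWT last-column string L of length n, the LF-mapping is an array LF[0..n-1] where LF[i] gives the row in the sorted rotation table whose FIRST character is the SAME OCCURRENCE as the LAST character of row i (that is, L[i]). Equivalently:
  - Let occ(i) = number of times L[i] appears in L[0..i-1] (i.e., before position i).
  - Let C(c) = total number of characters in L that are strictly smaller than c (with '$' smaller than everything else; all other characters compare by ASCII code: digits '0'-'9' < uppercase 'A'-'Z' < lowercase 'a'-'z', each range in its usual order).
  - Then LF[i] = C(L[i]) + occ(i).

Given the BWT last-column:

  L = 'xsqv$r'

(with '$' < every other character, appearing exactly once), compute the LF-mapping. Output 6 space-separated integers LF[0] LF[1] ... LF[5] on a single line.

Char counts: '$':1, 'q':1, 'r':1, 's':1, 'v':1, 'x':1
C (first-col start): C('$')=0, C('q')=1, C('r')=2, C('s')=3, C('v')=4, C('x')=5
L[0]='x': occ=0, LF[0]=C('x')+0=5+0=5
L[1]='s': occ=0, LF[1]=C('s')+0=3+0=3
L[2]='q': occ=0, LF[2]=C('q')+0=1+0=1
L[3]='v': occ=0, LF[3]=C('v')+0=4+0=4
L[4]='$': occ=0, LF[4]=C('$')+0=0+0=0
L[5]='r': occ=0, LF[5]=C('r')+0=2+0=2

Answer: 5 3 1 4 0 2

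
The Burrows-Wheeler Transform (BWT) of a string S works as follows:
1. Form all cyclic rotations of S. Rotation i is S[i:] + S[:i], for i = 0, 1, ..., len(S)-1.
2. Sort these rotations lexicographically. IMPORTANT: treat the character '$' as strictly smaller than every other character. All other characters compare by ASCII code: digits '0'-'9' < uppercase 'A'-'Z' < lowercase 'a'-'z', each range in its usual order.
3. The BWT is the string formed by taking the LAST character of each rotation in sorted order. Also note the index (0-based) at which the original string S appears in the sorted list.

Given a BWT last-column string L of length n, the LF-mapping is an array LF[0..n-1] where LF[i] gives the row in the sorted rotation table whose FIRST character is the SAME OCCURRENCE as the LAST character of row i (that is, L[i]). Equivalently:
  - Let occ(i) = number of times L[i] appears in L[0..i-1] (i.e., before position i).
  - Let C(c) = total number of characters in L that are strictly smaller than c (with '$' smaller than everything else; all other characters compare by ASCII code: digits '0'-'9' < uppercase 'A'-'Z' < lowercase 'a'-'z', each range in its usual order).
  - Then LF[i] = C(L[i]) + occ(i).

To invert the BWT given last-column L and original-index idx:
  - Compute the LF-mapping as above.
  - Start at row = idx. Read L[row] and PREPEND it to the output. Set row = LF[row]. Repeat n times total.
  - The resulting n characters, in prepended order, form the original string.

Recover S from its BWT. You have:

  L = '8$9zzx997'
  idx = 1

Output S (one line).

LF mapping: 2 0 3 7 8 6 4 5 1
Walk LF starting at row 1, prepending L[row]:
  step 1: row=1, L[1]='$', prepend. Next row=LF[1]=0
  step 2: row=0, L[0]='8', prepend. Next row=LF[0]=2
  step 3: row=2, L[2]='9', prepend. Next row=LF[2]=3
  step 4: row=3, L[3]='z', prepend. Next row=LF[3]=7
  step 5: row=7, L[7]='9', prepend. Next row=LF[7]=5
  step 6: row=5, L[5]='x', prepend. Next row=LF[5]=6
  step 7: row=6, L[6]='9', prepend. Next row=LF[6]=4
  step 8: row=4, L[4]='z', prepend. Next row=LF[4]=8
  step 9: row=8, L[8]='7', prepend. Next row=LF[8]=1
Reversed output: 7z9x9z98$

Answer: 7z9x9z98$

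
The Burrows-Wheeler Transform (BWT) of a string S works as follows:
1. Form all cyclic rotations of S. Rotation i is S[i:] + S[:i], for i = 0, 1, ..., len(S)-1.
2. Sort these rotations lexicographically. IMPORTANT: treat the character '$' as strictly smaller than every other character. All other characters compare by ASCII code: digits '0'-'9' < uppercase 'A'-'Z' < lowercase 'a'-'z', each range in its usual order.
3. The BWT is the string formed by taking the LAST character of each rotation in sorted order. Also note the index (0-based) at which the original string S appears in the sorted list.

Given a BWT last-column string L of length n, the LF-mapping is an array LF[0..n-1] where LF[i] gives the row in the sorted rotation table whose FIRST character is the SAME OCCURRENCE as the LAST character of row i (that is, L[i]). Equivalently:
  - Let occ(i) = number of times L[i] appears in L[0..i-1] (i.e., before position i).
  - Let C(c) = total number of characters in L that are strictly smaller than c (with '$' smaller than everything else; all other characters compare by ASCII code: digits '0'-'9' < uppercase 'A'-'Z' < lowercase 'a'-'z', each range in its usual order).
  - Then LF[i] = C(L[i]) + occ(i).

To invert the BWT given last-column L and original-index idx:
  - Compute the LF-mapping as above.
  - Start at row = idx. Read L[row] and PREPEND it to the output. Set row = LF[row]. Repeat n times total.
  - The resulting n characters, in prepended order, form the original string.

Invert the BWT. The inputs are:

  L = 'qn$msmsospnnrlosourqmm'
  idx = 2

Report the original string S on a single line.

Answer: mmmusmsrponoqsnorsnlq$

Derivation:
LF mapping: 13 6 0 2 17 3 18 9 19 12 7 8 15 1 10 20 11 21 16 14 4 5
Walk LF starting at row 2, prepending L[row]:
  step 1: row=2, L[2]='$', prepend. Next row=LF[2]=0
  step 2: row=0, L[0]='q', prepend. Next row=LF[0]=13
  step 3: row=13, L[13]='l', prepend. Next row=LF[13]=1
  step 4: row=1, L[1]='n', prepend. Next row=LF[1]=6
  step 5: row=6, L[6]='s', prepend. Next row=LF[6]=18
  step 6: row=18, L[18]='r', prepend. Next row=LF[18]=16
  step 7: row=16, L[16]='o', prepend. Next row=LF[16]=11
  step 8: row=11, L[11]='n', prepend. Next row=LF[11]=8
  step 9: row=8, L[8]='s', prepend. Next row=LF[8]=19
  step 10: row=19, L[19]='q', prepend. Next row=LF[19]=14
  step 11: row=14, L[14]='o', prepend. Next row=LF[14]=10
  step 12: row=10, L[10]='n', prepend. Next row=LF[10]=7
  step 13: row=7, L[7]='o', prepend. Next row=LF[7]=9
  step 14: row=9, L[9]='p', prepend. Next row=LF[9]=12
  step 15: row=12, L[12]='r', prepend. Next row=LF[12]=15
  step 16: row=15, L[15]='s', prepend. Next row=LF[15]=20
  step 17: row=20, L[20]='m', prepend. Next row=LF[20]=4
  step 18: row=4, L[4]='s', prepend. Next row=LF[4]=17
  step 19: row=17, L[17]='u', prepend. Next row=LF[17]=21
  step 20: row=21, L[21]='m', prepend. Next row=LF[21]=5
  step 21: row=5, L[5]='m', prepend. Next row=LF[5]=3
  step 22: row=3, L[3]='m', prepend. Next row=LF[3]=2
Reversed output: mmmusmsrponoqsnorsnlq$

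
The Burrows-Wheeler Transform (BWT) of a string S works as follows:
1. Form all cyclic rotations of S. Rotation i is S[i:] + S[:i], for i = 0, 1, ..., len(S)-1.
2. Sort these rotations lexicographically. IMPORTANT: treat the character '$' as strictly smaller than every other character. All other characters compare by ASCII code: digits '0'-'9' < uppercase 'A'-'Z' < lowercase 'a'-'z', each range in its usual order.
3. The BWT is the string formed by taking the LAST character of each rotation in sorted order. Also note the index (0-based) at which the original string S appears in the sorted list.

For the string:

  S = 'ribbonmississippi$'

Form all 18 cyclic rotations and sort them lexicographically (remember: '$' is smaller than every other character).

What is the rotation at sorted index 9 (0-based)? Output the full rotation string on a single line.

Answer: nmississippi$ribbo

Derivation:
All 18 rotations (rotation i = S[i:]+S[:i]):
  rot[0] = ribbonmississippi$
  rot[1] = ibbonmississippi$r
  rot[2] = bbonmississippi$ri
  rot[3] = bonmississippi$rib
  rot[4] = onmississippi$ribb
  rot[5] = nmississippi$ribbo
  rot[6] = mississippi$ribbon
  rot[7] = ississippi$ribbonm
  rot[8] = ssissippi$ribbonmi
  rot[9] = sissippi$ribbonmis
  rot[10] = issippi$ribbonmiss
  rot[11] = ssippi$ribbonmissi
  rot[12] = sippi$ribbonmissis
  rot[13] = ippi$ribbonmississ
  rot[14] = ppi$ribbonmississi
  rot[15] = pi$ribbonmississip
  rot[16] = i$ribbonmississipp
  rot[17] = $ribbonmississippi
Sorted (with $ < everything):
  sorted[0] = $ribbonmississippi
  sorted[1] = bbonmississippi$ri
  sorted[2] = bonmississippi$rib
  sorted[3] = i$ribbonmississipp
  sorted[4] = ibbonmississippi$r
  sorted[5] = ippi$ribbonmississ
  sorted[6] = issippi$ribbonmiss
  sorted[7] = ississippi$ribbonm
  sorted[8] = mississippi$ribbon
  sorted[9] = nmississippi$ribbo
  sorted[10] = onmississippi$ribb
  sorted[11] = pi$ribbonmississip
  sorted[12] = ppi$ribbonmississi
  sorted[13] = ribbonmississippi$
  sorted[14] = sippi$ribbonmissis
  sorted[15] = sissippi$ribbonmis
  sorted[16] = ssippi$ribbonmissi
  sorted[17] = ssissippi$ribbonmi
sorted[9] = nmississippi$ribbo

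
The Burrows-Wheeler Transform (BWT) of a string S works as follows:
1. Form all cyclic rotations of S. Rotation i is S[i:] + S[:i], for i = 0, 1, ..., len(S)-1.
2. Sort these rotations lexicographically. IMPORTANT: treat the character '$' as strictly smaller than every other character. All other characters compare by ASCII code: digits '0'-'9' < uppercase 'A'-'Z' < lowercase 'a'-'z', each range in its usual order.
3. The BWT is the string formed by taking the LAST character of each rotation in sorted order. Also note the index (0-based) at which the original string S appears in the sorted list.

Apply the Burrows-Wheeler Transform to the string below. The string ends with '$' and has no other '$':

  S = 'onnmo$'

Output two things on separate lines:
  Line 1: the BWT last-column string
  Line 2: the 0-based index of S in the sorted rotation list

All 6 rotations (rotation i = S[i:]+S[:i]):
  rot[0] = onnmo$
  rot[1] = nnmo$o
  rot[2] = nmo$on
  rot[3] = mo$onn
  rot[4] = o$onnm
  rot[5] = $onnmo
Sorted (with $ < everything):
  sorted[0] = $onnmo  (last char: 'o')
  sorted[1] = mo$onn  (last char: 'n')
  sorted[2] = nmo$on  (last char: 'n')
  sorted[3] = nnmo$o  (last char: 'o')
  sorted[4] = o$onnm  (last char: 'm')
  sorted[5] = onnmo$  (last char: '$')
Last column: onnom$
Original string S is at sorted index 5

Answer: onnom$
5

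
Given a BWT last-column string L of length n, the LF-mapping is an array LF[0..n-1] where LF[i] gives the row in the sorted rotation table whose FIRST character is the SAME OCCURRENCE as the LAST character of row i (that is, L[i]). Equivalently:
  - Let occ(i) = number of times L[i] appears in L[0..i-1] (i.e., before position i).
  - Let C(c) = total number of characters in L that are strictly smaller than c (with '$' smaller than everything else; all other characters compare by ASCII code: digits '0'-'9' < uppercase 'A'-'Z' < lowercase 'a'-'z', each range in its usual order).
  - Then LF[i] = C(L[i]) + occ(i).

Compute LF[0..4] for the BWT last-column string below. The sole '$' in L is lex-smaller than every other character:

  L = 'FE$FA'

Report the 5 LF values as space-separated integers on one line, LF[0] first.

Answer: 3 2 0 4 1

Derivation:
Char counts: '$':1, 'A':1, 'E':1, 'F':2
C (first-col start): C('$')=0, C('A')=1, C('E')=2, C('F')=3
L[0]='F': occ=0, LF[0]=C('F')+0=3+0=3
L[1]='E': occ=0, LF[1]=C('E')+0=2+0=2
L[2]='$': occ=0, LF[2]=C('$')+0=0+0=0
L[3]='F': occ=1, LF[3]=C('F')+1=3+1=4
L[4]='A': occ=0, LF[4]=C('A')+0=1+0=1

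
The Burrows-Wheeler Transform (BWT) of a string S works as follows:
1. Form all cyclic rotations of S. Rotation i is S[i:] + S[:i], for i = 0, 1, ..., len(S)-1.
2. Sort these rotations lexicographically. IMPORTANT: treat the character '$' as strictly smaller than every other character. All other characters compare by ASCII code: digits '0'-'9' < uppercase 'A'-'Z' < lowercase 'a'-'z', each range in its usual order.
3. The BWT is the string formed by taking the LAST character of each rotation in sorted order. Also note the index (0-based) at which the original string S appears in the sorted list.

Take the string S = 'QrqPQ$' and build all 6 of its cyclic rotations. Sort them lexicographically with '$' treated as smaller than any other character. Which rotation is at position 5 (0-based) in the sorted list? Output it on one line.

All 6 rotations (rotation i = S[i:]+S[:i]):
  rot[0] = QrqPQ$
  rot[1] = rqPQ$Q
  rot[2] = qPQ$Qr
  rot[3] = PQ$Qrq
  rot[4] = Q$QrqP
  rot[5] = $QrqPQ
Sorted (with $ < everything):
  sorted[0] = $QrqPQ
  sorted[1] = PQ$Qrq
  sorted[2] = Q$QrqP
  sorted[3] = QrqPQ$
  sorted[4] = qPQ$Qr
  sorted[5] = rqPQ$Q
sorted[5] = rqPQ$Q

Answer: rqPQ$Q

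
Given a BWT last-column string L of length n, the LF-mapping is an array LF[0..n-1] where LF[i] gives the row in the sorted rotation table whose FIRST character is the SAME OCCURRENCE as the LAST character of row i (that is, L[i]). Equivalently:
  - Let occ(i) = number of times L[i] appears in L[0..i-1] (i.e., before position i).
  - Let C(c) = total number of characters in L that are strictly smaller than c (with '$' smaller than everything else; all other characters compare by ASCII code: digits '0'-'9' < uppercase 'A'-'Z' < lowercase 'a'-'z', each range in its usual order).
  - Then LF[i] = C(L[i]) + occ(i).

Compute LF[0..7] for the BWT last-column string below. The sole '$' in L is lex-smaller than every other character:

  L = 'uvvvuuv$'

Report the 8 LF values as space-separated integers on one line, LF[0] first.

Answer: 1 4 5 6 2 3 7 0

Derivation:
Char counts: '$':1, 'u':3, 'v':4
C (first-col start): C('$')=0, C('u')=1, C('v')=4
L[0]='u': occ=0, LF[0]=C('u')+0=1+0=1
L[1]='v': occ=0, LF[1]=C('v')+0=4+0=4
L[2]='v': occ=1, LF[2]=C('v')+1=4+1=5
L[3]='v': occ=2, LF[3]=C('v')+2=4+2=6
L[4]='u': occ=1, LF[4]=C('u')+1=1+1=2
L[5]='u': occ=2, LF[5]=C('u')+2=1+2=3
L[6]='v': occ=3, LF[6]=C('v')+3=4+3=7
L[7]='$': occ=0, LF[7]=C('$')+0=0+0=0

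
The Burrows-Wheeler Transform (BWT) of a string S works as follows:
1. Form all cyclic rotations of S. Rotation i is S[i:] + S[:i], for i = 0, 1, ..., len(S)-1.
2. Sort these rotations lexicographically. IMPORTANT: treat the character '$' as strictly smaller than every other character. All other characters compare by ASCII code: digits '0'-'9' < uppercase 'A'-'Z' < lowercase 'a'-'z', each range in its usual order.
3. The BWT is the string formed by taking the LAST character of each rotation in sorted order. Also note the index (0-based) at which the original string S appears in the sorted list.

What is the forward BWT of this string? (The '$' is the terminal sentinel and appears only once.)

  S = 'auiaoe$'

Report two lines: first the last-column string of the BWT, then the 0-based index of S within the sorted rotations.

Answer: ei$ouaa
2

Derivation:
All 7 rotations (rotation i = S[i:]+S[:i]):
  rot[0] = auiaoe$
  rot[1] = uiaoe$a
  rot[2] = iaoe$au
  rot[3] = aoe$aui
  rot[4] = oe$auia
  rot[5] = e$auiao
  rot[6] = $auiaoe
Sorted (with $ < everything):
  sorted[0] = $auiaoe  (last char: 'e')
  sorted[1] = aoe$aui  (last char: 'i')
  sorted[2] = auiaoe$  (last char: '$')
  sorted[3] = e$auiao  (last char: 'o')
  sorted[4] = iaoe$au  (last char: 'u')
  sorted[5] = oe$auia  (last char: 'a')
  sorted[6] = uiaoe$a  (last char: 'a')
Last column: ei$ouaa
Original string S is at sorted index 2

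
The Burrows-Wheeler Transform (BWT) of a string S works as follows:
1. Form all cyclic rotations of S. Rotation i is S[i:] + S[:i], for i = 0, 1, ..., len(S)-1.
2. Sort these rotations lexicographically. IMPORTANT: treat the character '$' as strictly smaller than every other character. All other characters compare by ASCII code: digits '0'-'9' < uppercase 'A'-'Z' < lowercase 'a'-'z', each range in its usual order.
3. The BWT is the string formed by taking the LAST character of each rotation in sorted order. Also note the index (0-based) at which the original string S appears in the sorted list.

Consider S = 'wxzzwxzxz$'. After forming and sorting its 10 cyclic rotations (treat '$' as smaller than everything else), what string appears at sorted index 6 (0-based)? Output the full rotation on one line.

Answer: z$wxzzwxzx

Derivation:
All 10 rotations (rotation i = S[i:]+S[:i]):
  rot[0] = wxzzwxzxz$
  rot[1] = xzzwxzxz$w
  rot[2] = zzwxzxz$wx
  rot[3] = zwxzxz$wxz
  rot[4] = wxzxz$wxzz
  rot[5] = xzxz$wxzzw
  rot[6] = zxz$wxzzwx
  rot[7] = xz$wxzzwxz
  rot[8] = z$wxzzwxzx
  rot[9] = $wxzzwxzxz
Sorted (with $ < everything):
  sorted[0] = $wxzzwxzxz
  sorted[1] = wxzxz$wxzz
  sorted[2] = wxzzwxzxz$
  sorted[3] = xz$wxzzwxz
  sorted[4] = xzxz$wxzzw
  sorted[5] = xzzwxzxz$w
  sorted[6] = z$wxzzwxzx
  sorted[7] = zwxzxz$wxz
  sorted[8] = zxz$wxzzwx
  sorted[9] = zzwxzxz$wx
sorted[6] = z$wxzzwxzx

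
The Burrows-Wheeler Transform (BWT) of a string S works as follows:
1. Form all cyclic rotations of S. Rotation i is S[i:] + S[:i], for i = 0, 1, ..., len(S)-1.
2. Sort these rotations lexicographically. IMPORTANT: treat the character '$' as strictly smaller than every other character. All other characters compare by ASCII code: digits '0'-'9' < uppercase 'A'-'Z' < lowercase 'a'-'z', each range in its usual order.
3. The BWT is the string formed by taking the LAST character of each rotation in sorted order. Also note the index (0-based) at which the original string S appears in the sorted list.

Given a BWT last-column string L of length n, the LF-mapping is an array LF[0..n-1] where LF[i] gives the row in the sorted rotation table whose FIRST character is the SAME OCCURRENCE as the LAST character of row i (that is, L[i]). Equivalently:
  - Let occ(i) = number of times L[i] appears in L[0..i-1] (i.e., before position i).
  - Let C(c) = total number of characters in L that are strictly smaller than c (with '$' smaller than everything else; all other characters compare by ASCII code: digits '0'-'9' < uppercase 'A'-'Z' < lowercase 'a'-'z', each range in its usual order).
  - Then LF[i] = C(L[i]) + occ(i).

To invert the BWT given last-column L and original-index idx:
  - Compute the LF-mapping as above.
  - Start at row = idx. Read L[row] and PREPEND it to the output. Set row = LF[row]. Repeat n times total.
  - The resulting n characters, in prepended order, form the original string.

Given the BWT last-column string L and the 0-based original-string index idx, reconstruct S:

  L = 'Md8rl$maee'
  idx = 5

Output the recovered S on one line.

LF mapping: 2 4 1 9 7 0 8 3 5 6
Walk LF starting at row 5, prepending L[row]:
  step 1: row=5, L[5]='$', prepend. Next row=LF[5]=0
  step 2: row=0, L[0]='M', prepend. Next row=LF[0]=2
  step 3: row=2, L[2]='8', prepend. Next row=LF[2]=1
  step 4: row=1, L[1]='d', prepend. Next row=LF[1]=4
  step 5: row=4, L[4]='l', prepend. Next row=LF[4]=7
  step 6: row=7, L[7]='a', prepend. Next row=LF[7]=3
  step 7: row=3, L[3]='r', prepend. Next row=LF[3]=9
  step 8: row=9, L[9]='e', prepend. Next row=LF[9]=6
  step 9: row=6, L[6]='m', prepend. Next row=LF[6]=8
  step 10: row=8, L[8]='e', prepend. Next row=LF[8]=5
Reversed output: emerald8M$

Answer: emerald8M$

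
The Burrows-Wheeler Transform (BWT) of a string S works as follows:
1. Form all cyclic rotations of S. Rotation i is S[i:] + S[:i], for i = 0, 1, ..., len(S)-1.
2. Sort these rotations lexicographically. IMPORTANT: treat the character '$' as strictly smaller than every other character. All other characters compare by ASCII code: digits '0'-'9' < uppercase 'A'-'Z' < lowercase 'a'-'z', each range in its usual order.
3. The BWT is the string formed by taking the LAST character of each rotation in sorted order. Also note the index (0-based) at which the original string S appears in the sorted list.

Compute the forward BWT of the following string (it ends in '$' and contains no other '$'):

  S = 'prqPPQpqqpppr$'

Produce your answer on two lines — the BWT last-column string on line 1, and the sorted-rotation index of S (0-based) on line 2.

Answer: rqPPqpQp$rqppp
8

Derivation:
All 14 rotations (rotation i = S[i:]+S[:i]):
  rot[0] = prqPPQpqqpppr$
  rot[1] = rqPPQpqqpppr$p
  rot[2] = qPPQpqqpppr$pr
  rot[3] = PPQpqqpppr$prq
  rot[4] = PQpqqpppr$prqP
  rot[5] = Qpqqpppr$prqPP
  rot[6] = pqqpppr$prqPPQ
  rot[7] = qqpppr$prqPPQp
  rot[8] = qpppr$prqPPQpq
  rot[9] = pppr$prqPPQpqq
  rot[10] = ppr$prqPPQpqqp
  rot[11] = pr$prqPPQpqqpp
  rot[12] = r$prqPPQpqqppp
  rot[13] = $prqPPQpqqpppr
Sorted (with $ < everything):
  sorted[0] = $prqPPQpqqpppr  (last char: 'r')
  sorted[1] = PPQpqqpppr$prq  (last char: 'q')
  sorted[2] = PQpqqpppr$prqP  (last char: 'P')
  sorted[3] = Qpqqpppr$prqPP  (last char: 'P')
  sorted[4] = pppr$prqPPQpqq  (last char: 'q')
  sorted[5] = ppr$prqPPQpqqp  (last char: 'p')
  sorted[6] = pqqpppr$prqPPQ  (last char: 'Q')
  sorted[7] = pr$prqPPQpqqpp  (last char: 'p')
  sorted[8] = prqPPQpqqpppr$  (last char: '$')
  sorted[9] = qPPQpqqpppr$pr  (last char: 'r')
  sorted[10] = qpppr$prqPPQpq  (last char: 'q')
  sorted[11] = qqpppr$prqPPQp  (last char: 'p')
  sorted[12] = r$prqPPQpqqppp  (last char: 'p')
  sorted[13] = rqPPQpqqpppr$p  (last char: 'p')
Last column: rqPPqpQp$rqppp
Original string S is at sorted index 8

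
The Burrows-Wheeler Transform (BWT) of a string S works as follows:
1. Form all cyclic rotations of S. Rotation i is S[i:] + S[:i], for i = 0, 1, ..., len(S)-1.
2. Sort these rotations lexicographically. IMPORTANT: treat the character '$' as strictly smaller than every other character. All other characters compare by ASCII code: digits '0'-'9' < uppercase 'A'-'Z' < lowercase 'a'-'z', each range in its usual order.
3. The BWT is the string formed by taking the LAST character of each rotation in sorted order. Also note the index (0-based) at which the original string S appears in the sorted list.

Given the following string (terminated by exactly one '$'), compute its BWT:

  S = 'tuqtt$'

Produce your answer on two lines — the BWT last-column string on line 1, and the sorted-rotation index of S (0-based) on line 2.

Answer: tutq$t
4

Derivation:
All 6 rotations (rotation i = S[i:]+S[:i]):
  rot[0] = tuqtt$
  rot[1] = uqtt$t
  rot[2] = qtt$tu
  rot[3] = tt$tuq
  rot[4] = t$tuqt
  rot[5] = $tuqtt
Sorted (with $ < everything):
  sorted[0] = $tuqtt  (last char: 't')
  sorted[1] = qtt$tu  (last char: 'u')
  sorted[2] = t$tuqt  (last char: 't')
  sorted[3] = tt$tuq  (last char: 'q')
  sorted[4] = tuqtt$  (last char: '$')
  sorted[5] = uqtt$t  (last char: 't')
Last column: tutq$t
Original string S is at sorted index 4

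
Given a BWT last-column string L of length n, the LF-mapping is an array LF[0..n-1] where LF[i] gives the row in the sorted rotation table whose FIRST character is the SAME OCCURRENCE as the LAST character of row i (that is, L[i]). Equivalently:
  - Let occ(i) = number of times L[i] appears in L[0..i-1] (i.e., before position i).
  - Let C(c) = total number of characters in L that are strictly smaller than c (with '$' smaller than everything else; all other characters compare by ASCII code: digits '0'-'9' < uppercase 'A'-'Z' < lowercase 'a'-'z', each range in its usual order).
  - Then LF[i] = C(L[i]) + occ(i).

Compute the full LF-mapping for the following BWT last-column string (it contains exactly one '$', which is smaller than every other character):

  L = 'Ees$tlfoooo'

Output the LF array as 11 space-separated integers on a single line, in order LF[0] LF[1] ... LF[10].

Char counts: '$':1, 'E':1, 'e':1, 'f':1, 'l':1, 'o':4, 's':1, 't':1
C (first-col start): C('$')=0, C('E')=1, C('e')=2, C('f')=3, C('l')=4, C('o')=5, C('s')=9, C('t')=10
L[0]='E': occ=0, LF[0]=C('E')+0=1+0=1
L[1]='e': occ=0, LF[1]=C('e')+0=2+0=2
L[2]='s': occ=0, LF[2]=C('s')+0=9+0=9
L[3]='$': occ=0, LF[3]=C('$')+0=0+0=0
L[4]='t': occ=0, LF[4]=C('t')+0=10+0=10
L[5]='l': occ=0, LF[5]=C('l')+0=4+0=4
L[6]='f': occ=0, LF[6]=C('f')+0=3+0=3
L[7]='o': occ=0, LF[7]=C('o')+0=5+0=5
L[8]='o': occ=1, LF[8]=C('o')+1=5+1=6
L[9]='o': occ=2, LF[9]=C('o')+2=5+2=7
L[10]='o': occ=3, LF[10]=C('o')+3=5+3=8

Answer: 1 2 9 0 10 4 3 5 6 7 8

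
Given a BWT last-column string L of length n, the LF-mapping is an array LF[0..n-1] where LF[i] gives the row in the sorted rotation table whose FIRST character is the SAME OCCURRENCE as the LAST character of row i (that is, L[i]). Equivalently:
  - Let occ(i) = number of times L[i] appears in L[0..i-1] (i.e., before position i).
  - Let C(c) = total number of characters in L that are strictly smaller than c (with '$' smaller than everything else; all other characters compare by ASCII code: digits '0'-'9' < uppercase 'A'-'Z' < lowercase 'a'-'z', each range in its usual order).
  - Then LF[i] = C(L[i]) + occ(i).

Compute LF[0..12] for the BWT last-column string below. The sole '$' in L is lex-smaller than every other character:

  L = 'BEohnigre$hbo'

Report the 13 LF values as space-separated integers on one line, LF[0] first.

Char counts: '$':1, 'B':1, 'E':1, 'b':1, 'e':1, 'g':1, 'h':2, 'i':1, 'n':1, 'o':2, 'r':1
C (first-col start): C('$')=0, C('B')=1, C('E')=2, C('b')=3, C('e')=4, C('g')=5, C('h')=6, C('i')=8, C('n')=9, C('o')=10, C('r')=12
L[0]='B': occ=0, LF[0]=C('B')+0=1+0=1
L[1]='E': occ=0, LF[1]=C('E')+0=2+0=2
L[2]='o': occ=0, LF[2]=C('o')+0=10+0=10
L[3]='h': occ=0, LF[3]=C('h')+0=6+0=6
L[4]='n': occ=0, LF[4]=C('n')+0=9+0=9
L[5]='i': occ=0, LF[5]=C('i')+0=8+0=8
L[6]='g': occ=0, LF[6]=C('g')+0=5+0=5
L[7]='r': occ=0, LF[7]=C('r')+0=12+0=12
L[8]='e': occ=0, LF[8]=C('e')+0=4+0=4
L[9]='$': occ=0, LF[9]=C('$')+0=0+0=0
L[10]='h': occ=1, LF[10]=C('h')+1=6+1=7
L[11]='b': occ=0, LF[11]=C('b')+0=3+0=3
L[12]='o': occ=1, LF[12]=C('o')+1=10+1=11

Answer: 1 2 10 6 9 8 5 12 4 0 7 3 11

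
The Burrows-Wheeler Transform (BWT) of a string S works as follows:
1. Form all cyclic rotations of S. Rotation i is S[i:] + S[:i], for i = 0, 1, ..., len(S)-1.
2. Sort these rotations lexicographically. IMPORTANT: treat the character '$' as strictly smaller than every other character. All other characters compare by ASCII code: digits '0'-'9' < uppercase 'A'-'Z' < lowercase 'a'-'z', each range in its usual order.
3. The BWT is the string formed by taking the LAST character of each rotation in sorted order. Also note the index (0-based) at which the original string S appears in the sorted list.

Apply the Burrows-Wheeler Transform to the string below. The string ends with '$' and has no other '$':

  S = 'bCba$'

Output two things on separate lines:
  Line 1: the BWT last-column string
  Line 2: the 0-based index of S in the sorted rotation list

All 5 rotations (rotation i = S[i:]+S[:i]):
  rot[0] = bCba$
  rot[1] = Cba$b
  rot[2] = ba$bC
  rot[3] = a$bCb
  rot[4] = $bCba
Sorted (with $ < everything):
  sorted[0] = $bCba  (last char: 'a')
  sorted[1] = Cba$b  (last char: 'b')
  sorted[2] = a$bCb  (last char: 'b')
  sorted[3] = bCba$  (last char: '$')
  sorted[4] = ba$bC  (last char: 'C')
Last column: abb$C
Original string S is at sorted index 3

Answer: abb$C
3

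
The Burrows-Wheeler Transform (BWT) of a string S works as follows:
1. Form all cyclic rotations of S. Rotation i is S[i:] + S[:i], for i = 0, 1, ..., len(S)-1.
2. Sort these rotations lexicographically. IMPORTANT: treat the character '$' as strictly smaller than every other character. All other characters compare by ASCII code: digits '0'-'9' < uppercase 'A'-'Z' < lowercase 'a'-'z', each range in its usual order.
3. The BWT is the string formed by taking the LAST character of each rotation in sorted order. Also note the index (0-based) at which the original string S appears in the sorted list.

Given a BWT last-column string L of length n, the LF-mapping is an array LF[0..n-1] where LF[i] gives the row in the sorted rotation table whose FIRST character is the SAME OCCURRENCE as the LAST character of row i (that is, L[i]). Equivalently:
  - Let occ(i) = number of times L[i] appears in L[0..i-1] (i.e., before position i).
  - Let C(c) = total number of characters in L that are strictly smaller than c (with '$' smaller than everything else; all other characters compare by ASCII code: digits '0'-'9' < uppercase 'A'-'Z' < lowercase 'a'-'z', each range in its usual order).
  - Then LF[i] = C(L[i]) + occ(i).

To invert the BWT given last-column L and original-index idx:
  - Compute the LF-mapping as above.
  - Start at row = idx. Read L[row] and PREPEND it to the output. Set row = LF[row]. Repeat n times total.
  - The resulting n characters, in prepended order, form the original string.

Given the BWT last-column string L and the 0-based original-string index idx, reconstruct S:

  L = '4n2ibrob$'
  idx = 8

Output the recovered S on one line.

LF mapping: 2 6 1 5 3 8 7 4 0
Walk LF starting at row 8, prepending L[row]:
  step 1: row=8, L[8]='$', prepend. Next row=LF[8]=0
  step 2: row=0, L[0]='4', prepend. Next row=LF[0]=2
  step 3: row=2, L[2]='2', prepend. Next row=LF[2]=1
  step 4: row=1, L[1]='n', prepend. Next row=LF[1]=6
  step 5: row=6, L[6]='o', prepend. Next row=LF[6]=7
  step 6: row=7, L[7]='b', prepend. Next row=LF[7]=4
  step 7: row=4, L[4]='b', prepend. Next row=LF[4]=3
  step 8: row=3, L[3]='i', prepend. Next row=LF[3]=5
  step 9: row=5, L[5]='r', prepend. Next row=LF[5]=8
Reversed output: ribbon24$

Answer: ribbon24$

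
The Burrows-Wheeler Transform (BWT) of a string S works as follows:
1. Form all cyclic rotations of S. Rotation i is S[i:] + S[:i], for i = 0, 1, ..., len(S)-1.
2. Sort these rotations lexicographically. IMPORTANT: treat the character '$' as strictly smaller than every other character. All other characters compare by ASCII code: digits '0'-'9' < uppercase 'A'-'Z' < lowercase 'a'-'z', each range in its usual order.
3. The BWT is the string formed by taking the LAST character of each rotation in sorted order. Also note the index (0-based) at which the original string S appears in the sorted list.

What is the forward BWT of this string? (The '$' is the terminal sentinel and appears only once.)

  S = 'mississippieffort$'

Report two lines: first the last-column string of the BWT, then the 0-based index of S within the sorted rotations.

All 18 rotations (rotation i = S[i:]+S[:i]):
  rot[0] = mississippieffort$
  rot[1] = ississippieffort$m
  rot[2] = ssissippieffort$mi
  rot[3] = sissippieffort$mis
  rot[4] = issippieffort$miss
  rot[5] = ssippieffort$missi
  rot[6] = sippieffort$missis
  rot[7] = ippieffort$mississ
  rot[8] = ppieffort$mississi
  rot[9] = pieffort$mississip
  rot[10] = ieffort$mississipp
  rot[11] = effort$mississippi
  rot[12] = ffort$mississippie
  rot[13] = fort$mississippief
  rot[14] = ort$mississippieff
  rot[15] = rt$mississippieffo
  rot[16] = t$mississippieffor
  rot[17] = $mississippieffort
Sorted (with $ < everything):
  sorted[0] = $mississippieffort  (last char: 't')
  sorted[1] = effort$mississippi  (last char: 'i')
  sorted[2] = ffort$mississippie  (last char: 'e')
  sorted[3] = fort$mississippief  (last char: 'f')
  sorted[4] = ieffort$mississipp  (last char: 'p')
  sorted[5] = ippieffort$mississ  (last char: 's')
  sorted[6] = issippieffort$miss  (last char: 's')
  sorted[7] = ississippieffort$m  (last char: 'm')
  sorted[8] = mississippieffort$  (last char: '$')
  sorted[9] = ort$mississippieff  (last char: 'f')
  sorted[10] = pieffort$mississip  (last char: 'p')
  sorted[11] = ppieffort$mississi  (last char: 'i')
  sorted[12] = rt$mississippieffo  (last char: 'o')
  sorted[13] = sippieffort$missis  (last char: 's')
  sorted[14] = sissippieffort$mis  (last char: 's')
  sorted[15] = ssippieffort$missi  (last char: 'i')
  sorted[16] = ssissippieffort$mi  (last char: 'i')
  sorted[17] = t$mississippieffor  (last char: 'r')
Last column: tiefpssm$fpiossiir
Original string S is at sorted index 8

Answer: tiefpssm$fpiossiir
8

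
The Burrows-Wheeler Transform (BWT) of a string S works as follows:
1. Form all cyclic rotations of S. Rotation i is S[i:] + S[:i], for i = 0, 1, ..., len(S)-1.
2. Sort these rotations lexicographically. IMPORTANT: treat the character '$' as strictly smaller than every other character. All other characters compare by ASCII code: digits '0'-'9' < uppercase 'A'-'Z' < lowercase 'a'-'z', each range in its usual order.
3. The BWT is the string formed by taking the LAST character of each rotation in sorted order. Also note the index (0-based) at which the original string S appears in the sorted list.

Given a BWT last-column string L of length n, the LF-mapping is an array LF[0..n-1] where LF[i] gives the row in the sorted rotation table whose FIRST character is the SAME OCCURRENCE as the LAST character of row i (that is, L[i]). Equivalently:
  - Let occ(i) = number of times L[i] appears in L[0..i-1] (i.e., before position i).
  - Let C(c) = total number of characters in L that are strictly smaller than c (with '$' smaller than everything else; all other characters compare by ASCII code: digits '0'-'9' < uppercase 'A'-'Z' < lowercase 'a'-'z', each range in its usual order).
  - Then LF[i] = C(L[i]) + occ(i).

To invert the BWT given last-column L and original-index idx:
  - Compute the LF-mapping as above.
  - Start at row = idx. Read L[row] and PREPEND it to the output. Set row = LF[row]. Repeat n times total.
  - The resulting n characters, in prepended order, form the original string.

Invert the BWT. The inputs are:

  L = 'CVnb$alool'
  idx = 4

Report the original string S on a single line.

Answer: balloonVC$

Derivation:
LF mapping: 1 2 7 4 0 3 5 8 9 6
Walk LF starting at row 4, prepending L[row]:
  step 1: row=4, L[4]='$', prepend. Next row=LF[4]=0
  step 2: row=0, L[0]='C', prepend. Next row=LF[0]=1
  step 3: row=1, L[1]='V', prepend. Next row=LF[1]=2
  step 4: row=2, L[2]='n', prepend. Next row=LF[2]=7
  step 5: row=7, L[7]='o', prepend. Next row=LF[7]=8
  step 6: row=8, L[8]='o', prepend. Next row=LF[8]=9
  step 7: row=9, L[9]='l', prepend. Next row=LF[9]=6
  step 8: row=6, L[6]='l', prepend. Next row=LF[6]=5
  step 9: row=5, L[5]='a', prepend. Next row=LF[5]=3
  step 10: row=3, L[3]='b', prepend. Next row=LF[3]=4
Reversed output: balloonVC$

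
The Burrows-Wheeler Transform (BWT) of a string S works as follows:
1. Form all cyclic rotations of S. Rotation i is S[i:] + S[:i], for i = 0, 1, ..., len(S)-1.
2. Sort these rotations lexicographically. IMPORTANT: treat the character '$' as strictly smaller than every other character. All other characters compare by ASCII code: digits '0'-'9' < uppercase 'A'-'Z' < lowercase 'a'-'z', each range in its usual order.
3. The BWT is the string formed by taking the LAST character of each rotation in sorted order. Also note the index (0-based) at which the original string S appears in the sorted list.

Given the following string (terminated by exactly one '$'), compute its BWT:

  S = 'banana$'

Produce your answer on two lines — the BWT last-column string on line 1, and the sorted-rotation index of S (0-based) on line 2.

Answer: annb$aa
4

Derivation:
All 7 rotations (rotation i = S[i:]+S[:i]):
  rot[0] = banana$
  rot[1] = anana$b
  rot[2] = nana$ba
  rot[3] = ana$ban
  rot[4] = na$bana
  rot[5] = a$banan
  rot[6] = $banana
Sorted (with $ < everything):
  sorted[0] = $banana  (last char: 'a')
  sorted[1] = a$banan  (last char: 'n')
  sorted[2] = ana$ban  (last char: 'n')
  sorted[3] = anana$b  (last char: 'b')
  sorted[4] = banana$  (last char: '$')
  sorted[5] = na$bana  (last char: 'a')
  sorted[6] = nana$ba  (last char: 'a')
Last column: annb$aa
Original string S is at sorted index 4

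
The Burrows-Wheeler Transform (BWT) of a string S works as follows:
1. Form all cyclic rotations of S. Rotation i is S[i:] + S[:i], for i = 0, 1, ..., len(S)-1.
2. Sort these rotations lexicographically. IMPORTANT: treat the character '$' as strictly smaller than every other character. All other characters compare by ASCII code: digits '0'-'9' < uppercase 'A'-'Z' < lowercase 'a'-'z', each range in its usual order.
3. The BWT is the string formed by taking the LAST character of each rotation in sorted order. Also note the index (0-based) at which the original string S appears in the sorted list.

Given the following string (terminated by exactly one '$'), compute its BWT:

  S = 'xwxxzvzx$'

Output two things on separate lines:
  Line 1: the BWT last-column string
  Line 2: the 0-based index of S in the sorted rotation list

Answer: xzxz$wxxv
4

Derivation:
All 9 rotations (rotation i = S[i:]+S[:i]):
  rot[0] = xwxxzvzx$
  rot[1] = wxxzvzx$x
  rot[2] = xxzvzx$xw
  rot[3] = xzvzx$xwx
  rot[4] = zvzx$xwxx
  rot[5] = vzx$xwxxz
  rot[6] = zx$xwxxzv
  rot[7] = x$xwxxzvz
  rot[8] = $xwxxzvzx
Sorted (with $ < everything):
  sorted[0] = $xwxxzvzx  (last char: 'x')
  sorted[1] = vzx$xwxxz  (last char: 'z')
  sorted[2] = wxxzvzx$x  (last char: 'x')
  sorted[3] = x$xwxxzvz  (last char: 'z')
  sorted[4] = xwxxzvzx$  (last char: '$')
  sorted[5] = xxzvzx$xw  (last char: 'w')
  sorted[6] = xzvzx$xwx  (last char: 'x')
  sorted[7] = zvzx$xwxx  (last char: 'x')
  sorted[8] = zx$xwxxzv  (last char: 'v')
Last column: xzxz$wxxv
Original string S is at sorted index 4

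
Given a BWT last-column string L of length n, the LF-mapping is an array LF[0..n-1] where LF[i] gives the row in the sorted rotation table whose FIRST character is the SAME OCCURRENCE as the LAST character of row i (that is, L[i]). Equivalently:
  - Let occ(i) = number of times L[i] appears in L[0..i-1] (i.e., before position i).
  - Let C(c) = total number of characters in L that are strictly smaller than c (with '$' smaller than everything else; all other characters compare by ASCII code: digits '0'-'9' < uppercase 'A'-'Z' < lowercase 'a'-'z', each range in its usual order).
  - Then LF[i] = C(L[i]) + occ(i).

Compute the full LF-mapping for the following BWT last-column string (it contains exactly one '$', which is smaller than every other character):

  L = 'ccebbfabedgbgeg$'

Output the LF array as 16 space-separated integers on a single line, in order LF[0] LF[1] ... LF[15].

Answer: 6 7 9 2 3 12 1 4 10 8 13 5 14 11 15 0

Derivation:
Char counts: '$':1, 'a':1, 'b':4, 'c':2, 'd':1, 'e':3, 'f':1, 'g':3
C (first-col start): C('$')=0, C('a')=1, C('b')=2, C('c')=6, C('d')=8, C('e')=9, C('f')=12, C('g')=13
L[0]='c': occ=0, LF[0]=C('c')+0=6+0=6
L[1]='c': occ=1, LF[1]=C('c')+1=6+1=7
L[2]='e': occ=0, LF[2]=C('e')+0=9+0=9
L[3]='b': occ=0, LF[3]=C('b')+0=2+0=2
L[4]='b': occ=1, LF[4]=C('b')+1=2+1=3
L[5]='f': occ=0, LF[5]=C('f')+0=12+0=12
L[6]='a': occ=0, LF[6]=C('a')+0=1+0=1
L[7]='b': occ=2, LF[7]=C('b')+2=2+2=4
L[8]='e': occ=1, LF[8]=C('e')+1=9+1=10
L[9]='d': occ=0, LF[9]=C('d')+0=8+0=8
L[10]='g': occ=0, LF[10]=C('g')+0=13+0=13
L[11]='b': occ=3, LF[11]=C('b')+3=2+3=5
L[12]='g': occ=1, LF[12]=C('g')+1=13+1=14
L[13]='e': occ=2, LF[13]=C('e')+2=9+2=11
L[14]='g': occ=2, LF[14]=C('g')+2=13+2=15
L[15]='$': occ=0, LF[15]=C('$')+0=0+0=0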